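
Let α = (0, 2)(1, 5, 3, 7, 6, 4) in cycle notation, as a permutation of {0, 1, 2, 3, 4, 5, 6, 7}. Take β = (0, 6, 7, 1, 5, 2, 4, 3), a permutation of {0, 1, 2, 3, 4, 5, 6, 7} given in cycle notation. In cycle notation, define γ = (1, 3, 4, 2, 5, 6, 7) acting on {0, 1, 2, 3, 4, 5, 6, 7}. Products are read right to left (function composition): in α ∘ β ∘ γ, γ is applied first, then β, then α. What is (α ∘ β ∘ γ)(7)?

(α ∘ β ∘ γ)(7) = α(β(γ(7))). γ(7) = 1, then β(1) = 5, then α(5) = 3, so the result is 3.

3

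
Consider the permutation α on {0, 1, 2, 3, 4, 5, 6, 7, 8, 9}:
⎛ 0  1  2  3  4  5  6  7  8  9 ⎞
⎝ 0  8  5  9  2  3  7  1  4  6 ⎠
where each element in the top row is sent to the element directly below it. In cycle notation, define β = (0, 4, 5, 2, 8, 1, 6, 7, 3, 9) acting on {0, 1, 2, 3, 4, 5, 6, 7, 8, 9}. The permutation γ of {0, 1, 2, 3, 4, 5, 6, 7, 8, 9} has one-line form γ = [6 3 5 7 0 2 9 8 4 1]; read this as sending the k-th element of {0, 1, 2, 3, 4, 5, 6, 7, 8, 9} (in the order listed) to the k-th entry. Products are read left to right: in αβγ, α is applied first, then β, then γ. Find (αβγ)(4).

Chase 4: α(4) = 2; β(2) = 8; γ(8) = 4. Hence (αβγ)(4) = 4.

4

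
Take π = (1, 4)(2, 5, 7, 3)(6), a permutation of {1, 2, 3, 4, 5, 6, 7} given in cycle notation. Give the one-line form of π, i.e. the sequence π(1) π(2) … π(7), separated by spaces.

4 5 2 1 7 6 3

Image by image: 1→4, 2→5, 3→2, 4→1, 5→7, 6→6, 7→3.
Listing these in domain order gives 4 5 2 1 7 6 3.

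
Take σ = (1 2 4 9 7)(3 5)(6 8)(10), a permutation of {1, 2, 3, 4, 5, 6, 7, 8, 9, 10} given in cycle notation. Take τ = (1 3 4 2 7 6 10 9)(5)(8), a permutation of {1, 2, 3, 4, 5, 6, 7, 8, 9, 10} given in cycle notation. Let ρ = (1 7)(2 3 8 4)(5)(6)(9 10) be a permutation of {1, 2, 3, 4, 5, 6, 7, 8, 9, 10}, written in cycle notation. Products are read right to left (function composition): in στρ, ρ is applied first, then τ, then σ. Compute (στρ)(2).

9

(στρ)(2) = σ(τ(ρ(2))). ρ(2) = 3, then τ(3) = 4, then σ(4) = 9, so the result is 9.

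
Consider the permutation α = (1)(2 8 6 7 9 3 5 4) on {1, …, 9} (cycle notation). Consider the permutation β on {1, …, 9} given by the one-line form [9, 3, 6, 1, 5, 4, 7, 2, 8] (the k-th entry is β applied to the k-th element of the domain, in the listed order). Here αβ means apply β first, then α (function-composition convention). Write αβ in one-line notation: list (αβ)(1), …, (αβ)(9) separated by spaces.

Chase each element through β then α: 1 → 9 → 3; 2 → 3 → 5; 3 → 6 → 7; 4 → 1 → 1; 5 → 5 → 4; 6 → 4 → 2; 7 → 7 → 9; 8 → 2 → 8; 9 → 8 → 6.
So αβ in one-line form is 3 5 7 1 4 2 9 8 6.

3 5 7 1 4 2 9 8 6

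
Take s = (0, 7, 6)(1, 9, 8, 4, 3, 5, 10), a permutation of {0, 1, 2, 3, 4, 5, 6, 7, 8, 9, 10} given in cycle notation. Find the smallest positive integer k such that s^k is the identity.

The disjoint cycles have lengths 7, 3, 1.
The order is lcm(7, 3) = 21.

21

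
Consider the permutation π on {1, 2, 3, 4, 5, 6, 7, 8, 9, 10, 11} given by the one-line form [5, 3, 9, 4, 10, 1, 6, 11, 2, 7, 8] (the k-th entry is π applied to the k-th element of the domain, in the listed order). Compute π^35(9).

3

Tracing 9 → 2 → … returns to 9 after 3 steps, so 9 lies in a 3-cycle (2, 3, 9).
On a 3-cycle, π^3 is the identity, so π^35 = π^2 there (35 ≡ 2 mod 3).
Advancing 2 steps from 9: 9 → 2 → 3.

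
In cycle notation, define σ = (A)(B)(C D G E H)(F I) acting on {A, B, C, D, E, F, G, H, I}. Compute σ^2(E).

E lies in the 5-cycle (C D G E H).
Advancing 2 steps from E: E → H → C.

C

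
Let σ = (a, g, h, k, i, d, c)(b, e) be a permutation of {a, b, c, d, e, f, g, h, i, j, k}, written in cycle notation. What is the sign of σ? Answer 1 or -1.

-1

The cycle lengths are 7, 2, 1, 1.
A cycle is odd iff its length is even; σ has 1 even-length cycle, so sgn(σ) = (−1)^1 and σ is odd.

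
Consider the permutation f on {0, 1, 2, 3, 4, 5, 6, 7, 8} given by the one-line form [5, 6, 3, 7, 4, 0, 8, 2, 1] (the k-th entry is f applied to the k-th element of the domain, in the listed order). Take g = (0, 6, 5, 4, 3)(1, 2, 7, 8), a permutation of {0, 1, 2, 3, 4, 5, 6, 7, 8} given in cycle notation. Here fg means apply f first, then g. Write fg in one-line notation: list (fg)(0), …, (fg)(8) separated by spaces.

4 5 0 8 3 6 1 7 2

Chase each element through f then g: 0 → 5 → 4; 1 → 6 → 5; 2 → 3 → 0; 3 → 7 → 8; 4 → 4 → 3; 5 → 0 → 6; 6 → 8 → 1; 7 → 2 → 7; 8 → 1 → 2.
Collecting the images, fg = [4 5 0 8 3 6 1 7 2].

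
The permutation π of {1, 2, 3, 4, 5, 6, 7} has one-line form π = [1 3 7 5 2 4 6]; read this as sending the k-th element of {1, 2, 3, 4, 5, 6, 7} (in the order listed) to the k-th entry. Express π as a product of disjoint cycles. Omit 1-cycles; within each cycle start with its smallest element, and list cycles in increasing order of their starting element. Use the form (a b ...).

From 2: 2 → 3 → 7 → 6 → 4 → 5 → 2, closing the cycle (2 3 7 6 4 5).
Continuing from each remaining unvisited element yields (2 3 7 6 4 5).

(2 3 7 6 4 5)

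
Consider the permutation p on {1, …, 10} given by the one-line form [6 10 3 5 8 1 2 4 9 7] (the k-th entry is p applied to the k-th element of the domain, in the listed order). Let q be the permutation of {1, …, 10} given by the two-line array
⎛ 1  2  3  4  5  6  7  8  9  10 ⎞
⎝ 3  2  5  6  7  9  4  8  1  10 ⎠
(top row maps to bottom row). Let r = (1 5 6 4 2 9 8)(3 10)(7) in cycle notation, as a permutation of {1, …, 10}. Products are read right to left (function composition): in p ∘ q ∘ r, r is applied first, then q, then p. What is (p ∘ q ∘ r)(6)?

(p ∘ q ∘ r)(6) = p(q(r(6))). r(6) = 4, then q(4) = 6, then p(6) = 1, so the result is 1.

1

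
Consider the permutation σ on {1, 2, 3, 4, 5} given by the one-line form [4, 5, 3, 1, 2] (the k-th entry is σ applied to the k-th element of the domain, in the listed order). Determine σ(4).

1

4 is element number 4 of the domain, and entry number 4 of the one-line form is 1, so σ(4) = 1.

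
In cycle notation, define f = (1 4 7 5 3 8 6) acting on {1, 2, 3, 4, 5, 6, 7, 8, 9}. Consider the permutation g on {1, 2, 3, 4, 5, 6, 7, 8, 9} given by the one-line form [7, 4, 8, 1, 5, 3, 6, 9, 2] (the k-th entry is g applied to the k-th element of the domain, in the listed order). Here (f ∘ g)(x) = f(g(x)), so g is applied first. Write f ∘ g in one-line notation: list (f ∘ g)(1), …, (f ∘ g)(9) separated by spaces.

5 7 6 4 3 8 1 9 2

Chase each element through g then f: 1 → 7 → 5; 2 → 4 → 7; 3 → 8 → 6; 4 → 1 → 4; 5 → 5 → 3; 6 → 3 → 8; 7 → 6 → 1; 8 → 9 → 9; 9 → 2 → 2.
So f ∘ g in one-line form is 5 7 6 4 3 8 1 9 2.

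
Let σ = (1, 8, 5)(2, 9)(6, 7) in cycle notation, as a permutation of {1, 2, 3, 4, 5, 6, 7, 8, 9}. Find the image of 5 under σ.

5 appears in (1, 8, 5); the next entry (wrapping around) is 1.

1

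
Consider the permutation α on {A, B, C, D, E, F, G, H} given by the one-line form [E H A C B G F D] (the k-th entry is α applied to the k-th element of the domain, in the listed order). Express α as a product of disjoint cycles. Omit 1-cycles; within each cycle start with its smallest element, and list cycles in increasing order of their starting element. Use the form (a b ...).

(A E B H D C)(F G)

From A: A → E → B → H → D → C → A, closing the cycle (A E B H D C).
Continuing from each remaining unvisited element yields (A E B H D C)(F G).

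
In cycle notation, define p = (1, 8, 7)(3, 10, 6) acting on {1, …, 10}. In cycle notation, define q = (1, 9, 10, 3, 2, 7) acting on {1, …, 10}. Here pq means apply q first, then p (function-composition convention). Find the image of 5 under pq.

5

(pq)(5) = p(q(5)). q(5) = 5, then p(5) = 5. So (pq)(5) = 5.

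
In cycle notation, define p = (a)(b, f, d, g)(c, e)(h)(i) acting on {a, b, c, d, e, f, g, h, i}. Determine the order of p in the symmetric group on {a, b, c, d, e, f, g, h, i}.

The cycle type of p is (4, 2, 1, 1, 1).
The order is lcm(4, 2) = 4.

4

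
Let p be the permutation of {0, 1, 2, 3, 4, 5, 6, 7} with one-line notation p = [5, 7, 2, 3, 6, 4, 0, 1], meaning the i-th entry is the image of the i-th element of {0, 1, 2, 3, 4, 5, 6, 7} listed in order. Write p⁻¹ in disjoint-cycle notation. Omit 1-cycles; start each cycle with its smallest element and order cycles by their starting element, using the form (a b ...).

(0 6 4 5)(1 7)

First write p in disjoint cycles: (0 5 4 6)(1 7).
The inverse reverses every cycle; in canonical form, p⁻¹ = (0 6 4 5)(1 7).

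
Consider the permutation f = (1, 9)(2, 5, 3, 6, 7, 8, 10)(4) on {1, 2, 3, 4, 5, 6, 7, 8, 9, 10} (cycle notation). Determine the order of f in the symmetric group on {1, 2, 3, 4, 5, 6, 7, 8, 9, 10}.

14

The cycle type of f is (7, 2, 1).
The order of f is the least common multiple of its cycle lengths: lcm(7, 2) = 14.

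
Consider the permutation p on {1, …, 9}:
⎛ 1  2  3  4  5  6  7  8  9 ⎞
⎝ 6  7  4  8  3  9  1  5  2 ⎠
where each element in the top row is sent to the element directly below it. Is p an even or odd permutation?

In disjoint-cycle form the cycle lengths are 5, 4.
A cycle is odd iff its length is even; p has 1 even-length cycle, so sgn(p) = (−1)^1 and p is odd.

odd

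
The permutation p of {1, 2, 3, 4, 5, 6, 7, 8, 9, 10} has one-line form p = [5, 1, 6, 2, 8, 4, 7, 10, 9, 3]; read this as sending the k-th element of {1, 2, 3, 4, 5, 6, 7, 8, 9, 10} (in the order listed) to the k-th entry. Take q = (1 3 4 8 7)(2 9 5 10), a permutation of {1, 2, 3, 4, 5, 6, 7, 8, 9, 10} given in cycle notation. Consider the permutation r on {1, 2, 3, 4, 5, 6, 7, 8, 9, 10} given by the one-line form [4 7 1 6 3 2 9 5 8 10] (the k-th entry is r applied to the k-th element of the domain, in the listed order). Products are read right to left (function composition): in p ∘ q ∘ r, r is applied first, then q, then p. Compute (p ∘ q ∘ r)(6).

9

Apply the permutations in order: r(6) = 2, then q(2) = 9, then p(9) = 9. So (p ∘ q ∘ r)(6) = 9.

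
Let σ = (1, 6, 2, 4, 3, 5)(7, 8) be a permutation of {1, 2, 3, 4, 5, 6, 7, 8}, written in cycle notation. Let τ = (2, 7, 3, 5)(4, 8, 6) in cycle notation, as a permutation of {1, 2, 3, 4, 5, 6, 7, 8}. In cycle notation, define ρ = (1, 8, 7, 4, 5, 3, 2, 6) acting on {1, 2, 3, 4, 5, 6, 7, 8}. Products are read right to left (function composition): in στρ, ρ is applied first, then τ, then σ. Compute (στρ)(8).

Apply the permutations in order: ρ(8) = 7, then τ(7) = 3, then σ(3) = 5. So (στρ)(8) = 5.

5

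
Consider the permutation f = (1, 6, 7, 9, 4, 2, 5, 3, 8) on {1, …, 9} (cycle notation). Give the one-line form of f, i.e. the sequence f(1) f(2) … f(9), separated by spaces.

Each element maps to the next entry in its cycle (wrapping to the front): 1→6, 2→5, 3→8, 4→2, 5→3, 6→7, 7→9, 8→1, 9→4.
So the one-line form is 6 5 8 2 3 7 9 1 4.

6 5 8 2 3 7 9 1 4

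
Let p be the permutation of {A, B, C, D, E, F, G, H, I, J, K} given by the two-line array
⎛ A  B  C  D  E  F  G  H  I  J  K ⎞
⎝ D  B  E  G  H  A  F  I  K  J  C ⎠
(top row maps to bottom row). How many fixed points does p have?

2

The fixed points (elements with p(x) = x) are {B, J}, so there are 2.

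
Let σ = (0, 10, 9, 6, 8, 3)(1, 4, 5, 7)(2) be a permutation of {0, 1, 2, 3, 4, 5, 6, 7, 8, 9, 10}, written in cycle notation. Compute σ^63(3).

3 lies in the 6-cycle (0, 10, 9, 6, 8, 3).
On a 6-cycle, σ^6 is the identity, so σ^63 = σ^3 there (63 ≡ 3 mod 6).
Stepping 3 places around the cycle: 3 → 0 → 10 → 9.

9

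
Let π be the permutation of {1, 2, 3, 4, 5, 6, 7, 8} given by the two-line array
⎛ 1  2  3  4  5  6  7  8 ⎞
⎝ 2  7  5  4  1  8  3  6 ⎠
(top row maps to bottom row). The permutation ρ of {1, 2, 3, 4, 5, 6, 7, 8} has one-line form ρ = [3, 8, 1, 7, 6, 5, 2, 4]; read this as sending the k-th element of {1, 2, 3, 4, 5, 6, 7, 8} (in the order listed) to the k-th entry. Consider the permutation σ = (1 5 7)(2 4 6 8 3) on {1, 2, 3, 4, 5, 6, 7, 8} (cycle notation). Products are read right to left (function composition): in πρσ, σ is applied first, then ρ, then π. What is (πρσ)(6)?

4

Chase 6: σ(6) = 8; ρ(8) = 4; π(4) = 4. Hence (πρσ)(6) = 4.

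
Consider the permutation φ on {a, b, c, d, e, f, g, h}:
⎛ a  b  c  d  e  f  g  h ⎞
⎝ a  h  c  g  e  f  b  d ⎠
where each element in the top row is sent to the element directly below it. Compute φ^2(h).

Tracing h → d → … returns to h after 4 steps, so h lies in a 4-cycle (b, h, d, g).
Advancing 2 steps from h: h → d → g.

g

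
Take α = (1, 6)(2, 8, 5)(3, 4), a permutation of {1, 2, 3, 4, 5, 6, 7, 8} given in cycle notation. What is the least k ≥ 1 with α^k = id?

6

The disjoint cycles have lengths 3, 2, 2, 1.
The order is lcm(3, 2, 2) = 6.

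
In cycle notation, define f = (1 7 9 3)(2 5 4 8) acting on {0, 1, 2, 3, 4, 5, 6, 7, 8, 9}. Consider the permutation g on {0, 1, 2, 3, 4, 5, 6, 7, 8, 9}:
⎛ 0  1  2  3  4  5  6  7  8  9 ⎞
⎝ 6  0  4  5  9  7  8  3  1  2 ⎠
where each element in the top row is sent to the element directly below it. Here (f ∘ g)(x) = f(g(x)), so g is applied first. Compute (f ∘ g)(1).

g(1) = 0, then f(0) = 0; composing gives (f ∘ g)(1) = 0.

0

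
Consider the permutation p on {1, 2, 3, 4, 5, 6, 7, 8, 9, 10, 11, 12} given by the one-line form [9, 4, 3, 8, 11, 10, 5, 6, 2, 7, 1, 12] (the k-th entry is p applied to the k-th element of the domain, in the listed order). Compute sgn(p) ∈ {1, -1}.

-1

In disjoint-cycle form the cycle lengths are 10, 1, 1.
A cycle of length ℓ contributes ℓ−1 transpositions, so p is a product of 9 transpositions — odd.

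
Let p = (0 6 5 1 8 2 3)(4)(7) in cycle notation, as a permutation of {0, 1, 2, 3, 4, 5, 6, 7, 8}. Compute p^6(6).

0

6 lies in the 7-cycle (0 6 5 1 8 2 3).
Stepping 6 places around the cycle: 6 → 5 → 1 → 8 → 2 → 3 → 0.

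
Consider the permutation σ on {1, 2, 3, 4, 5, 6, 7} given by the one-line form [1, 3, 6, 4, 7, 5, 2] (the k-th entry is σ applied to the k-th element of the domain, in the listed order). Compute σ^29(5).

Tracing 5 → 7 → … returns to 5 after 5 steps, so 5 lies in a 5-cycle (2 3 6 5 7).
Powers repeat with period 5 on this cycle, and 29 mod 5 = 4, so σ^29(5) = σ^4(5).
Stepping 4 places around the cycle: 5 → 7 → 2 → 3 → 6.

6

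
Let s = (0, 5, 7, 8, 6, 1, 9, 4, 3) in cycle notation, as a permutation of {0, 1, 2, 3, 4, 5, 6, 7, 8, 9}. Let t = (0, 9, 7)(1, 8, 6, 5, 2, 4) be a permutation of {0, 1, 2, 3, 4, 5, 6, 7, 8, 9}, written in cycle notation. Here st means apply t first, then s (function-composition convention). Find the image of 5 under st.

(st)(5) = s(t(5)). t(5) = 2, then s(2) = 2. So (st)(5) = 2.

2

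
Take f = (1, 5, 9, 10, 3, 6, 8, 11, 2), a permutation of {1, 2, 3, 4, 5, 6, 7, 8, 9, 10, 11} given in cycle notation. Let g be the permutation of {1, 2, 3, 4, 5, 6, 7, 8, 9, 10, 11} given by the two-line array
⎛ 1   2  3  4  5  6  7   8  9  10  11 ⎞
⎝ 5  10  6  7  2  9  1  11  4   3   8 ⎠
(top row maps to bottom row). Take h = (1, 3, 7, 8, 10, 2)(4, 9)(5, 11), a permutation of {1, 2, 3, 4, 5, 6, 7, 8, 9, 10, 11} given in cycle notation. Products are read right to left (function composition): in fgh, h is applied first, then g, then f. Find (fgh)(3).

Apply the permutations in order: h(3) = 7, then g(7) = 1, then f(1) = 5. So (fgh)(3) = 5.

5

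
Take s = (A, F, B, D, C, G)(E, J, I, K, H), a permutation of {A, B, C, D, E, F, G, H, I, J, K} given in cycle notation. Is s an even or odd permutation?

odd

The cycle lengths are 6, 5.
A cycle of length ℓ contributes ℓ−1 transpositions, so s is a product of 5 + 4 = 9 transpositions — odd.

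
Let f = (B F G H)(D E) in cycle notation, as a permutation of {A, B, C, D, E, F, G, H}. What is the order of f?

4

The disjoint cycles have lengths 4, 2, 1, 1.
Since disjoint cycles commute, ord(f) = lcm(4, 2) = 4.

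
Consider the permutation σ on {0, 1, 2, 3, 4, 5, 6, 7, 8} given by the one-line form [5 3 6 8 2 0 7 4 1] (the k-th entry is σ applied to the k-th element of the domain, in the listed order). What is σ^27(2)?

4

Tracing 2 → 6 → … returns to 2 after 4 steps, so 2 lies in a 4-cycle (2 6 7 4).
Since the cycle has length 4, σ^27 acts on it the same as σ^3 (27 mod 4 = 3).
Advancing 3 steps from 2: 2 → 6 → 7 → 4.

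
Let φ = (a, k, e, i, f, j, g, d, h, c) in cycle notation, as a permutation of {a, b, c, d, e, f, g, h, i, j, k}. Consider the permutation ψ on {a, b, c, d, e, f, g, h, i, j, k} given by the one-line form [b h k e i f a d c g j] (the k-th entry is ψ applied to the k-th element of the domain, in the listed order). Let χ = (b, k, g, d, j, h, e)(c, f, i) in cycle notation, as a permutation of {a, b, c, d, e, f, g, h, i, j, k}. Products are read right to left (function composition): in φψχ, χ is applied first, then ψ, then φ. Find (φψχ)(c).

j

Apply the permutations in order: χ(c) = f, then ψ(f) = f, then φ(f) = j. So (φψχ)(c) = j.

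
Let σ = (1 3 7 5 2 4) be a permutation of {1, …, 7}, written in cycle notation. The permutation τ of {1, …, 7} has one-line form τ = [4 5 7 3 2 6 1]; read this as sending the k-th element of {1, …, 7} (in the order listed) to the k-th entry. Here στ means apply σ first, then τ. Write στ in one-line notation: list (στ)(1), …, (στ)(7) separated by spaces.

7 3 1 4 5 6 2

(στ)(x) = τ(σ(x)). Computing each image: τ(σ(1)) = τ(3) = 7, τ(σ(2)) = τ(4) = 3, τ(σ(3)) = τ(7) = 1, τ(σ(4)) = τ(1) = 4, τ(σ(5)) = τ(2) = 5, τ(σ(6)) = τ(6) = 6, τ(σ(7)) = τ(5) = 2.
Hence στ = [7 3 1 4 5 6 2].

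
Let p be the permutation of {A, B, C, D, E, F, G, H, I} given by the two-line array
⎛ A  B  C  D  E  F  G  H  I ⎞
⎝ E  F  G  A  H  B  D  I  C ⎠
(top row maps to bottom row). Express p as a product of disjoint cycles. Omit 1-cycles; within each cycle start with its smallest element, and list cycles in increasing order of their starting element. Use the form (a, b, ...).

Start at A and follow images: A → E → H → I → C → G → D → A, giving the cycle (A, E, H, I, C, G, D).
Repeating from the next unused element and collecting all non-trivial cycles gives (A, E, H, I, C, G, D)(B, F).

(A, E, H, I, C, G, D)(B, F)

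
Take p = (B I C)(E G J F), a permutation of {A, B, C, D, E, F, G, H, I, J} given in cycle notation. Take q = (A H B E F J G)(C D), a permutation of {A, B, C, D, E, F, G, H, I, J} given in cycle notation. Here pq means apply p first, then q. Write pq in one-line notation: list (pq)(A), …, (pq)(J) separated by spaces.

Chase each element through p then q: A → A → H; B → I → I; C → B → E; D → D → C; E → G → A; F → E → F; G → J → G; H → H → B; I → C → D; J → F → J.
Collecting the images, pq = [H I E C A F G B D J].

H I E C A F G B D J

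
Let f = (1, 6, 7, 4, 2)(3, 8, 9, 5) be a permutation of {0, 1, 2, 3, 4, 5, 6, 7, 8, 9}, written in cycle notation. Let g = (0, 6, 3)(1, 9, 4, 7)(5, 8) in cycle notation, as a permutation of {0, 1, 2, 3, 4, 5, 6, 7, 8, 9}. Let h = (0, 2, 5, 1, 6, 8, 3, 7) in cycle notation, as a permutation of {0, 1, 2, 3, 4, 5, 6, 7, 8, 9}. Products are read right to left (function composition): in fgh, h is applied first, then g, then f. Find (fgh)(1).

8

(fgh)(1) = f(g(h(1))). h(1) = 6, then g(6) = 3, then f(3) = 8, so the result is 8.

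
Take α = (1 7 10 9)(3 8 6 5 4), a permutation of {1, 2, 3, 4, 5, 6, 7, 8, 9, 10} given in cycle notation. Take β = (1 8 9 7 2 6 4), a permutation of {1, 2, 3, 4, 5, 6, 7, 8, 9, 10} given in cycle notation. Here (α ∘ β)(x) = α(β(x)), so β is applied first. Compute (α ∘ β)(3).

8

β(3) = 3, then α(3) = 8; composing gives (α ∘ β)(3) = 8.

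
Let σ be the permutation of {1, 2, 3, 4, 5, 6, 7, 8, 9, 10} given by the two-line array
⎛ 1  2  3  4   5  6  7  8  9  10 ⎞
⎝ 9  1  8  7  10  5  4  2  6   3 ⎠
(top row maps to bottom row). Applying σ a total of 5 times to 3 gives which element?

Tracing 3 → 8 → … returns to 3 after 8 steps, so 3 lies in an 8-cycle (1 9 6 5 10 3 8 2).
Advancing 5 steps from 3: 3 → 8 → 2 → 1 → 9 → 6.

6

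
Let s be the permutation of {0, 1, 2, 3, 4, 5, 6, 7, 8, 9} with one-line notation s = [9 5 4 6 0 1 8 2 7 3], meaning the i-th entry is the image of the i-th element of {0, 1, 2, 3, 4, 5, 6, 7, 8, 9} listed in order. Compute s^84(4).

Tracing 4 → 0 → … returns to 4 after 8 steps, so 4 lies in an 8-cycle (0 9 3 6 8 7 2 4).
Powers repeat with period 8 on this cycle, and 84 mod 8 = 4, so s^84(4) = s^4(4).
Advancing 4 steps from 4: 4 → 0 → 9 → 3 → 6.

6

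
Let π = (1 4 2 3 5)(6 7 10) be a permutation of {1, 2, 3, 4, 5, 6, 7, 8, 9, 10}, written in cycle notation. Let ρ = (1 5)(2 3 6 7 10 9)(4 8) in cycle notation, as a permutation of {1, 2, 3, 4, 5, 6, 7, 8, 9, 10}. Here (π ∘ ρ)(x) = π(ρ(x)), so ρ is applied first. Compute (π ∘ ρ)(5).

ρ(5) = 1, then π(1) = 4; composing gives (π ∘ ρ)(5) = 4.

4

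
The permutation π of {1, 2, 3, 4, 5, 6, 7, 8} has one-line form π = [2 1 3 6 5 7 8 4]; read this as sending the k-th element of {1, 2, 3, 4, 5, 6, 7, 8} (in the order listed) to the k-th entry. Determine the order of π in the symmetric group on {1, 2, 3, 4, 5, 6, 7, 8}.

Writing π as disjoint cycles, the cycle lengths are 4, 2, 1, 1.
The order is lcm(4, 2) = 4.

4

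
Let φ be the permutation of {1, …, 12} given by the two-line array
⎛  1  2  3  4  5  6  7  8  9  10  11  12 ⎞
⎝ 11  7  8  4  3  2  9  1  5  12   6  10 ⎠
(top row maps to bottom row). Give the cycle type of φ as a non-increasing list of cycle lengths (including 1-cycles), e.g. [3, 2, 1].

[9, 2, 1]

The disjoint cycles are (1 11 6 2 7 9 5 3 8)(4)(10 12), with lengths 9, 2, 1 in non-increasing order.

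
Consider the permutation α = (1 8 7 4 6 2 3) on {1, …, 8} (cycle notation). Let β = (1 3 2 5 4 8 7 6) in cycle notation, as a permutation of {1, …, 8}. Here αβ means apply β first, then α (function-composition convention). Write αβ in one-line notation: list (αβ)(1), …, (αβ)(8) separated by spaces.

(αβ)(x) = α(β(x)). Computing each image: α(β(1)) = α(3) = 1, α(β(2)) = α(5) = 5, α(β(3)) = α(2) = 3, α(β(4)) = α(8) = 7, α(β(5)) = α(4) = 6, α(β(6)) = α(1) = 8, α(β(7)) = α(6) = 2, α(β(8)) = α(7) = 4.
Hence αβ = [1 5 3 7 6 8 2 4].

1 5 3 7 6 8 2 4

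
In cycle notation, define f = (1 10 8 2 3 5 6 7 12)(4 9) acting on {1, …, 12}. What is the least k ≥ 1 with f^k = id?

18

The cycle type of f is (9, 2, 1).
Since disjoint cycles commute, ord(f) = lcm(9, 2) = 18.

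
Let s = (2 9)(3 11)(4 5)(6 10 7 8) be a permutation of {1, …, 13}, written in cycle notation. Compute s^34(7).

6

7 lies in the 4-cycle (6 10 7 8).
Powers repeat with period 4 on this cycle, and 34 mod 4 = 2, so s^34(7) = s^2(7).
Advancing 2 steps from 7: 7 → 8 → 6.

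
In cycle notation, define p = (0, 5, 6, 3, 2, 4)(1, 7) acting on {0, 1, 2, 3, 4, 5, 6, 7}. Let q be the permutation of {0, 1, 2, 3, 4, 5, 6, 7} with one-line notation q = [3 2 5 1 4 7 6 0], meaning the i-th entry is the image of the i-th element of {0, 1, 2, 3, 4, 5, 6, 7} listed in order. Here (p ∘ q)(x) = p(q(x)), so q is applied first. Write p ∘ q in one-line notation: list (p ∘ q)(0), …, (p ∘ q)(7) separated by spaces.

For each element, apply q then p: 0 → 3 → 2; 1 → 2 → 4; 2 → 5 → 6; 3 → 1 → 7; 4 → 4 → 0; 5 → 7 → 1; 6 → 6 → 3; 7 → 0 → 5.
Collecting the images, p ∘ q = [2 4 6 7 0 1 3 5].

2 4 6 7 0 1 3 5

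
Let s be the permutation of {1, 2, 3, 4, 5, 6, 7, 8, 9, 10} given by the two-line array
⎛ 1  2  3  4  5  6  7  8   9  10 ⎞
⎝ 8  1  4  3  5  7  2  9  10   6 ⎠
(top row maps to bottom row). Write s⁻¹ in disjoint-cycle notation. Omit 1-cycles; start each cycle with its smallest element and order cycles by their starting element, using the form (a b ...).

First write s in disjoint cycles: (1 8 9 10 6 7 2)(3 4).
Reversing each cycle (and rotating so the smallest element leads) gives s⁻¹ = (1 2 7 6 10 9 8)(3 4).

(1 2 7 6 10 9 8)(3 4)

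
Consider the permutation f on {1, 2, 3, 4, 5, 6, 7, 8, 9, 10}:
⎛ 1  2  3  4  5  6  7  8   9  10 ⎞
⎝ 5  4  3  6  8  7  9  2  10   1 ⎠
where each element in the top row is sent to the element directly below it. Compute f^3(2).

7

Tracing 2 → 4 → … returns to 2 after 9 steps, so 2 lies in a 9-cycle (1 5 8 2 4 6 7 9 10).
Advancing 3 steps from 2: 2 → 4 → 6 → 7.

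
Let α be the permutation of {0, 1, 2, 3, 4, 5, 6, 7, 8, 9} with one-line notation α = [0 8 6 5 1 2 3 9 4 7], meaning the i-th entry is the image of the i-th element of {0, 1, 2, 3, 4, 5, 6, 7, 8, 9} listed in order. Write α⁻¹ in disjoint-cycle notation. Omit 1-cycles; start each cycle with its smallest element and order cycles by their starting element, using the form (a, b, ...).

(1, 4, 8)(2, 5, 3, 6)(7, 9)

The cycle decomposition of α is (1, 8, 4)(2, 6, 3, 5)(7, 9).
The inverse reverses every cycle; in canonical form, α⁻¹ = (1, 4, 8)(2, 5, 3, 6)(7, 9).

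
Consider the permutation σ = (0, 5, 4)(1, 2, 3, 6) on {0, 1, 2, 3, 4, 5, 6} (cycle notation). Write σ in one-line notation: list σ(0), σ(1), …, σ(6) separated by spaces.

5 2 3 6 0 4 1

Image by image: 0→5, 1→2, 2→3, 3→6, 4→0, 5→4, 6→1.
Listing these in domain order gives 5 2 3 6 0 4 1.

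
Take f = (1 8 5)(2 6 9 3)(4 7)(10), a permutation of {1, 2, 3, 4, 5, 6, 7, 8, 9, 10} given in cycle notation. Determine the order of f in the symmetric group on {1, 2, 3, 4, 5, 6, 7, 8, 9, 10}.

12

The disjoint cycles have lengths 4, 3, 2, 1.
The order is lcm(4, 3, 2) = 12.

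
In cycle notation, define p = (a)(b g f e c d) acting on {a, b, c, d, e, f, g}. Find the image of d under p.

b

Within (b g f e c d), d ↦ b.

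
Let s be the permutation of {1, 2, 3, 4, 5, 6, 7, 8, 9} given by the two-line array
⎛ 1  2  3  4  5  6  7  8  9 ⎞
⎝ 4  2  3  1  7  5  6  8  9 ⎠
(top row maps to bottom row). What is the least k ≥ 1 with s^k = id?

6

Writing s as disjoint cycles, the cycle lengths are 3, 2, 1, 1, 1, 1.
The order of s is the least common multiple of its cycle lengths: lcm(3, 2) = 6.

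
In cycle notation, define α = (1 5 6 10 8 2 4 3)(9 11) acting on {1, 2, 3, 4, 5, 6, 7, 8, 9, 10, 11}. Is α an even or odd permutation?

The cycle lengths are 8, 2, 1.
A cycle of length ℓ contributes ℓ−1 transpositions, so α is a product of 7 + 1 = 8 transpositions — even.

even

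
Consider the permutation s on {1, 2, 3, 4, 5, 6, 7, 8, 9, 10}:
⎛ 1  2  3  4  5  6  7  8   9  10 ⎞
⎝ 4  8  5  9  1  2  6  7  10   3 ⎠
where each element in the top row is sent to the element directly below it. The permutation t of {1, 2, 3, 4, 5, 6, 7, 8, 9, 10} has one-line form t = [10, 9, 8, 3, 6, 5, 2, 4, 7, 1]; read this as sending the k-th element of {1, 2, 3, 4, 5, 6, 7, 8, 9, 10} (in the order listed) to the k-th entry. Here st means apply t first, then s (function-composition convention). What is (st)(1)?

3

First apply t: t(1) = 10, then s(10) = 3. Thus (st)(1) = 3.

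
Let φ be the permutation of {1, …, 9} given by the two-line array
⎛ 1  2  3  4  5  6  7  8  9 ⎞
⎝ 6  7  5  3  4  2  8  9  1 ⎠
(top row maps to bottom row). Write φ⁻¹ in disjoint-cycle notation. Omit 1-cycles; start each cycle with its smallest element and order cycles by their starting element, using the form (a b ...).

First write φ in disjoint cycles: (1 6 2 7 8 9)(3 5 4).
The inverse reverses every cycle; in canonical form, φ⁻¹ = (1 9 8 7 2 6)(3 4 5).

(1 9 8 7 2 6)(3 4 5)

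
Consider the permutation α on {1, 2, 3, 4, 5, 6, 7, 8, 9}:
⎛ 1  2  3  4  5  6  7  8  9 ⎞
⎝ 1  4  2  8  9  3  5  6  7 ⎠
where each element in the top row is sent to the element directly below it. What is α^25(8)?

8

Tracing 8 → 6 → … returns to 8 after 5 steps, so 8 lies in a 5-cycle (2, 4, 8, 6, 3).
Powers repeat with period 5 on this cycle, and 25 mod 5 = 0, so α^25(8) = α^0(8).
So α^25(8) = 8.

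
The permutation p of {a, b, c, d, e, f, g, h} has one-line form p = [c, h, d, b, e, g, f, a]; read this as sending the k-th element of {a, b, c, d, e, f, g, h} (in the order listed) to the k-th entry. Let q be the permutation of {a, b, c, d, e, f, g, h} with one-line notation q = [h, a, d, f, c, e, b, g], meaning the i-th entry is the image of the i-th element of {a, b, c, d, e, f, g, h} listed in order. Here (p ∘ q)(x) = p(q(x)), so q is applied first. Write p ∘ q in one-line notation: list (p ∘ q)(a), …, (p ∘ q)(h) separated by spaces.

(p ∘ q)(x) = p(q(x)). Computing each image: p(q(a)) = p(h) = a, p(q(b)) = p(a) = c, p(q(c)) = p(d) = b, p(q(d)) = p(f) = g, p(q(e)) = p(c) = d, p(q(f)) = p(e) = e, p(q(g)) = p(b) = h, p(q(h)) = p(g) = f.
Hence p ∘ q = [a c b g d e h f].

a c b g d e h f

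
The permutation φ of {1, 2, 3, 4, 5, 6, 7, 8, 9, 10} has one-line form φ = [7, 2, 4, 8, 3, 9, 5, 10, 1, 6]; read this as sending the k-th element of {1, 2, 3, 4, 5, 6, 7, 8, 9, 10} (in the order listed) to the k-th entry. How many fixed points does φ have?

1

The fixed points (elements with φ(x) = x) are {2}, so there is 1.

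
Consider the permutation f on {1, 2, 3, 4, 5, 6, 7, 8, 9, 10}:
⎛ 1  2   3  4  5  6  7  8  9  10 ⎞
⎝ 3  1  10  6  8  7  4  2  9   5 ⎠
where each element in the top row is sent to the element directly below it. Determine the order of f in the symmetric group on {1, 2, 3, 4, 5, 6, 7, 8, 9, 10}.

Decomposing into disjoint cycles gives cycle lengths 6, 3, 1.
The order of f is the least common multiple of its cycle lengths: lcm(6, 3) = 6.

6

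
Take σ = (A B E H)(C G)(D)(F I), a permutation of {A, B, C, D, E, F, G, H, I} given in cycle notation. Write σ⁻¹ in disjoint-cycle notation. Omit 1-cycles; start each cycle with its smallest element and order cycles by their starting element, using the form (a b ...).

Inverting a permutation written in cycle notation just reverses the order within every cycle.
Reversing each cycle of σ and rotating so the smallest element leads gives (A H E B)(C G)(F I).

(A H E B)(C G)(F I)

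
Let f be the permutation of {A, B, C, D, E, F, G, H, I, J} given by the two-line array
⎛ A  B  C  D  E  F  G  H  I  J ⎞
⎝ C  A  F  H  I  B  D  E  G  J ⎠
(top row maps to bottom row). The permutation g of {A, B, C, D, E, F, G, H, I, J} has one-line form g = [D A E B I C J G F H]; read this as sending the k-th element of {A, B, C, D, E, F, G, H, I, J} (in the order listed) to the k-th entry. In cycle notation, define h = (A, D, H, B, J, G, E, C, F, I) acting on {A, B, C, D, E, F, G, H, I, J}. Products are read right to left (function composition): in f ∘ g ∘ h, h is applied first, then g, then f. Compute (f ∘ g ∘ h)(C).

(f ∘ g ∘ h)(C) = f(g(h(C))). h(C) = F, then g(F) = C, then f(C) = F, so the result is F.

F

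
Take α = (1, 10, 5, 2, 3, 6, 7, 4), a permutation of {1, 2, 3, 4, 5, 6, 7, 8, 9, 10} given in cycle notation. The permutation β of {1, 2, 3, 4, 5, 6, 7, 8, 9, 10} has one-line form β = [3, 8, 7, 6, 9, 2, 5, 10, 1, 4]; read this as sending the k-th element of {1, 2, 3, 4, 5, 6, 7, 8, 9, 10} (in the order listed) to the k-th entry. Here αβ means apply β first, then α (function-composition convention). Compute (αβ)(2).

β(2) = 8, then α(8) = 8; composing gives (αβ)(2) = 8.

8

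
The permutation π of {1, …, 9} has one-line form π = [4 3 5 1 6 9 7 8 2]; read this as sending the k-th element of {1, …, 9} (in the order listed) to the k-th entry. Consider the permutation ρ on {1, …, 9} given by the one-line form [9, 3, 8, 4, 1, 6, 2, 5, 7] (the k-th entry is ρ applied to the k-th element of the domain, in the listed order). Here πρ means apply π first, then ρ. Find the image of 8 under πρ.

5

(πρ)(8) = ρ(π(8)). π(8) = 8, then ρ(8) = 5. So (πρ)(8) = 5.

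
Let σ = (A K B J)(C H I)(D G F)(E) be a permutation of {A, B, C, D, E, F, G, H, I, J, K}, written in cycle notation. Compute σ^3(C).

C lies in the 3-cycle (C H I).
Since the cycle has length 3, σ^3 acts on it the same as σ^0 (3 mod 3 = 0).
So σ^3(C) = C.

C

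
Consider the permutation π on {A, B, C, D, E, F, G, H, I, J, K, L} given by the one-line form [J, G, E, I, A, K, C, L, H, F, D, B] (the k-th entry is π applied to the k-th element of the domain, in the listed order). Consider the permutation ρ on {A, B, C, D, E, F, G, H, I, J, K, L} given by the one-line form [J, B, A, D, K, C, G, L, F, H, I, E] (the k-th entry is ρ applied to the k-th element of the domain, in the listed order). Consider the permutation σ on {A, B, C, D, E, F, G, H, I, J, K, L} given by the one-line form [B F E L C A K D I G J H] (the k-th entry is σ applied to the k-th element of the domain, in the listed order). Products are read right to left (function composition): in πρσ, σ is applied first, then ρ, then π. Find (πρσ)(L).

Apply the permutations in order: σ(L) = H, then ρ(H) = L, then π(L) = B. So (πρσ)(L) = B.

B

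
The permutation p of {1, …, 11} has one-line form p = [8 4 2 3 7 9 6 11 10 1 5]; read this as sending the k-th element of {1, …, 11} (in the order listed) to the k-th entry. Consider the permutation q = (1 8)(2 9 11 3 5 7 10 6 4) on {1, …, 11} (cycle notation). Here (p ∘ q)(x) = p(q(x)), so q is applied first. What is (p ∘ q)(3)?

q(3) = 5, then p(5) = 7; composing gives (p ∘ q)(3) = 7.

7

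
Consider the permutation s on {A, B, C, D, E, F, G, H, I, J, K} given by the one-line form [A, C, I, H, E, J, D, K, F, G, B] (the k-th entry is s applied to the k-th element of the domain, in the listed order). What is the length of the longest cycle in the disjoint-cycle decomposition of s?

Decomposing into disjoint cycles gives (B, C, I, F, J, G, D, H, K); the longest has length 9.

9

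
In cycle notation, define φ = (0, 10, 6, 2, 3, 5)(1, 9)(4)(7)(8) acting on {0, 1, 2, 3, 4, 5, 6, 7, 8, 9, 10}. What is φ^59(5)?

3

5 lies in the 6-cycle (0, 10, 6, 2, 3, 5).
Since the cycle has length 6, φ^59 acts on it the same as φ^5 (59 mod 6 = 5).
Stepping 5 places around the cycle: 5 → 0 → 10 → 6 → 2 → 3.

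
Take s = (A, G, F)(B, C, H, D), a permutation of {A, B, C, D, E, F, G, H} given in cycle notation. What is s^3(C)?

C lies in the 4-cycle (B, C, H, D).
Advancing 3 steps from C: C → H → D → B.

B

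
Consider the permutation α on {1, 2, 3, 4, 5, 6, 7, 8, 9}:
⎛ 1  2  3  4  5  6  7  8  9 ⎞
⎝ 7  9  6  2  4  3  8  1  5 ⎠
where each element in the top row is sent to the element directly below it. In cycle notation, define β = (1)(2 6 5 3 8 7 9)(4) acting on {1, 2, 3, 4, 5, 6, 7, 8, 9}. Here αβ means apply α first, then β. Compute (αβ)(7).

7

First apply α: α(7) = 8, then β(8) = 7. Thus (αβ)(7) = 7.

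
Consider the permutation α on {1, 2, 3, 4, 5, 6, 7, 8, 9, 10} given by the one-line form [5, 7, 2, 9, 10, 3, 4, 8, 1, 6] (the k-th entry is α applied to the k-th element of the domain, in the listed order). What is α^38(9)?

Tracing 9 → 1 → … returns to 9 after 9 steps, so 9 lies in a 9-cycle (1 5 10 6 3 2 7 4 9).
On a 9-cycle, α^9 is the identity, so α^38 = α^2 there (38 ≡ 2 mod 9).
Stepping 2 places around the cycle: 9 → 1 → 5.

5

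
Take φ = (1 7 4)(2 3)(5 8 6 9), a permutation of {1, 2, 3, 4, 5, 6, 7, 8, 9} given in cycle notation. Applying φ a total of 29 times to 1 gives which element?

4

1 lies in the 3-cycle (1 7 4).
On a 3-cycle, φ^3 is the identity, so φ^29 = φ^2 there (29 ≡ 2 mod 3).
Advancing 2 steps from 1: 1 → 7 → 4.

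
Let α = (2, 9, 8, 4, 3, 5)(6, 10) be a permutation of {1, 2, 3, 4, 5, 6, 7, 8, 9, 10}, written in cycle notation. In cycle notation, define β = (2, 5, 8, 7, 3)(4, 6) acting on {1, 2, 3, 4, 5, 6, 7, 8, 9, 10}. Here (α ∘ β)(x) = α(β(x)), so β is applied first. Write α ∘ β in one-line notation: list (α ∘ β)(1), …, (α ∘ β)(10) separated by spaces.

1 2 9 10 4 3 5 7 8 6

Chase each element through β then α: 1 → 1 → 1; 2 → 5 → 2; 3 → 2 → 9; 4 → 6 → 10; 5 → 8 → 4; 6 → 4 → 3; 7 → 3 → 5; 8 → 7 → 7; 9 → 9 → 8; 10 → 10 → 6.
Collecting the images, α ∘ β = [1 2 9 10 4 3 5 7 8 6].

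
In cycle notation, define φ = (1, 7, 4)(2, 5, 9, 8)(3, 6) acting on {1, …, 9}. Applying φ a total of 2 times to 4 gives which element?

7

4 lies in the 3-cycle (1, 7, 4).
Stepping 2 places around the cycle: 4 → 1 → 7.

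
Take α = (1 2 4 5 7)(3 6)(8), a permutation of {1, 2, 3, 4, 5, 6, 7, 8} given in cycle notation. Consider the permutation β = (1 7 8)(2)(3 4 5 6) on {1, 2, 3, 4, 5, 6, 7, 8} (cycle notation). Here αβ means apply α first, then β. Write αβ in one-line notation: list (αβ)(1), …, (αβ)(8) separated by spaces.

2 5 3 6 8 4 7 1

(αβ)(x) = β(α(x)). Computing each image: β(α(1)) = β(2) = 2, β(α(2)) = β(4) = 5, β(α(3)) = β(6) = 3, β(α(4)) = β(5) = 6, β(α(5)) = β(7) = 8, β(α(6)) = β(3) = 4, β(α(7)) = β(1) = 7, β(α(8)) = β(8) = 1.
Hence αβ = [2 5 3 6 8 4 7 1].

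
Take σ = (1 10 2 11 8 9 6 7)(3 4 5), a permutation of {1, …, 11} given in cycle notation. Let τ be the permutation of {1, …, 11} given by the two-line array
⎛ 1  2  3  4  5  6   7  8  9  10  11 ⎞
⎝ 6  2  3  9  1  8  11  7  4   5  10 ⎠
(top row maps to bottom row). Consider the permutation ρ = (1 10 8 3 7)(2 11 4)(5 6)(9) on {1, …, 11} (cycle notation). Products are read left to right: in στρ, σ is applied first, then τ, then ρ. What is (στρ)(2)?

8

Apply the permutations in order: σ(2) = 11, then τ(11) = 10, then ρ(10) = 8. So (στρ)(2) = 8.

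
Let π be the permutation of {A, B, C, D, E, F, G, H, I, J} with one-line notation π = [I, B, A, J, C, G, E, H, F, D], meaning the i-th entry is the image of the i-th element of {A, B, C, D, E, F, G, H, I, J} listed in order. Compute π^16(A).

E

Tracing A → I → … returns to A after 6 steps, so A lies in a 6-cycle (A, I, F, G, E, C).
Since the cycle has length 6, π^16 acts on it the same as π^4 (16 mod 6 = 4).
Advancing 4 steps from A: A → I → F → G → E.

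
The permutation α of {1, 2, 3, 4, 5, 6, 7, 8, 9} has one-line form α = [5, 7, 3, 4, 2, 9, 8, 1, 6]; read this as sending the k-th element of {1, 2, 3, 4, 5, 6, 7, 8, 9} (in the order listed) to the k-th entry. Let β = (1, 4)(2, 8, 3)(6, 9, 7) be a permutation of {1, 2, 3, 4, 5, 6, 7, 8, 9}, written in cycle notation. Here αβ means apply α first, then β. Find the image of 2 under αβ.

6

α(2) = 7, then β(7) = 6; composing gives (αβ)(2) = 6.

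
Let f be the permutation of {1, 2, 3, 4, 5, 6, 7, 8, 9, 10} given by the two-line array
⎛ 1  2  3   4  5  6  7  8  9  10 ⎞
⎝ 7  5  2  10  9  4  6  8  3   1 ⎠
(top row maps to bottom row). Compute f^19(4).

Tracing 4 → 10 → … returns to 4 after 5 steps, so 4 lies in a 5-cycle (1 7 6 4 10).
Powers repeat with period 5 on this cycle, and 19 mod 5 = 4, so f^19(4) = f^4(4).
Advancing 4 steps from 4: 4 → 10 → 1 → 7 → 6.

6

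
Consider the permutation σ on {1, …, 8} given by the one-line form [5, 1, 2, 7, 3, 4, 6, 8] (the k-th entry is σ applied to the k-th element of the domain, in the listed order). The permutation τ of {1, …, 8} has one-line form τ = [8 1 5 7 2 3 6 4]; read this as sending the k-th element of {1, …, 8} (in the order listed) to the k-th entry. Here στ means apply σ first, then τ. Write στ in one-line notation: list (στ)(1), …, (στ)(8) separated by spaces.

(στ)(x) = τ(σ(x)). Computing each image: τ(σ(1)) = τ(5) = 2, τ(σ(2)) = τ(1) = 8, τ(σ(3)) = τ(2) = 1, τ(σ(4)) = τ(7) = 6, τ(σ(5)) = τ(3) = 5, τ(σ(6)) = τ(4) = 7, τ(σ(7)) = τ(6) = 3, τ(σ(8)) = τ(8) = 4.
Hence στ = [2 8 1 6 5 7 3 4].

2 8 1 6 5 7 3 4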